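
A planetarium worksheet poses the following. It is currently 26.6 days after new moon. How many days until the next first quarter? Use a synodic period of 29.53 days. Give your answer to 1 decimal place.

10.3 days

First quarter is 0.25 of the way through the cycle: age 0.25 × 29.53 = 7.383 d.
This lunation's first quarter (7.383 d) has passed, so add one period: 36.913 − 26.6 = 10.312 days.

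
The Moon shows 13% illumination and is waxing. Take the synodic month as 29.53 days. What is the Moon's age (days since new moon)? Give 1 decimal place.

3.5 days

From f = (1 − cos θ)/2: cos θ = 1 − 2×0.13 = 0.740; arccos → 42.3°.
Before full moon the principal value applies: θ = 42.3°.
That fraction of the synodic month is 42.3/360 × 29.53 d ≈ 3.47 d.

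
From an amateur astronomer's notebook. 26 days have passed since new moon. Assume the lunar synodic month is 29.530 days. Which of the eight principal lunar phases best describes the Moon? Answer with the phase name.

At 26/29.530 of the cycle, θ ≈ 317° — the waning crescent range.

waning crescent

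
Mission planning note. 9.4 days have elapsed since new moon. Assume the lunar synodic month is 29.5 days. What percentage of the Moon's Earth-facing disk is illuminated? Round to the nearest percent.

71%

Phase angle: θ = 360°·(9.4 d)/(29.5 d) = 114.7°.
Illuminated fraction = (1 − cos 114.7°)/2 = (1 − (-0.418))/2 ≈ 0.709, so 71%.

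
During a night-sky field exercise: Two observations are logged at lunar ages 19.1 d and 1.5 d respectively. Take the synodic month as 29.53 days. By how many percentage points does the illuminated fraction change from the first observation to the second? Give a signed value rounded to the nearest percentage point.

-78 pp

θ₁ = 360° × 19.1/29.53 = 232.8°, f₁ = (1 − cos θ₁)/2 = 0.802.
θ₂ = 360° × 1.5/29.53 = 18.3°, f₂ = (1 − cos θ₂)/2 = 0.025.
Change = f₂ − f₁ = -0.777 → -78 percentage points.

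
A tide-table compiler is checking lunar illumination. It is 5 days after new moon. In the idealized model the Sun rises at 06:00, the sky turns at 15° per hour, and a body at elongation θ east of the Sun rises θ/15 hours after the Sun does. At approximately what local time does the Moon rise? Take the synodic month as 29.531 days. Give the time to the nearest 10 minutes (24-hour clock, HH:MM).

Elongation θ = 360° × 5/29.531 ≈ 61.0°.
The Moon trails the Sun by θ/15 = 61.0/15 ≈ 4.06 hours.
06:00 + 4.064 h ≈ 10:04 → 10:00 to the nearest ten minutes.

10:00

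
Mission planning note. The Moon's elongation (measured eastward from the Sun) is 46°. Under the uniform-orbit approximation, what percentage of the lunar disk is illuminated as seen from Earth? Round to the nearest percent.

cos 46° = 0.695, so f = (1 − 0.695)/2 = 0.153, i.e. 15%.

15%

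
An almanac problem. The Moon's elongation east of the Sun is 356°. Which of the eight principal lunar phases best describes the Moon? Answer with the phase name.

356° lies in the new moon sector of the 8-phase cycle.

new moon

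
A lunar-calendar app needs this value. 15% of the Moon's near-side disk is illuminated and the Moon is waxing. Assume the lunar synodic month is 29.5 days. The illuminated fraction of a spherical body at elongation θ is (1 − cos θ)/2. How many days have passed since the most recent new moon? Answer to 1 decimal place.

3.7 days

Invert f = (1 − cos θ)/2 to get cos θ = 1 − 2(0.15) = 0.700, hence θ₀ = arccos 0.700 = 45.6°.
Before full moon the principal value applies: θ = 45.6°.
At 360°/29.5 d per day, 45.6° corresponds to 3.73 days.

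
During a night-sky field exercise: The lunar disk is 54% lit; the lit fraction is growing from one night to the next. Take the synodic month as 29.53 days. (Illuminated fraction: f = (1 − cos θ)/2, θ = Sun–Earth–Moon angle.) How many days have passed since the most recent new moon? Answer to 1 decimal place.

7.8 days

Invert f = (1 − cos θ)/2 to get cos θ = 1 − 2(0.54) = -0.080, hence θ₀ = arccos -0.080 = 94.6°.
Before full moon the principal value applies: θ = 94.6°.
At 360°/29.53 d per day, 94.6° corresponds to 7.76 days.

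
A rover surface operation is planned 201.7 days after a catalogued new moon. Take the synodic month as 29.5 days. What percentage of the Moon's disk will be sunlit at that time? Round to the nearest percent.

201.7 d spans 6 complete synodic months (6 × 29.5 = 177.00 d) plus 24.70 d.
Elongation θ = 360° × 24.70/29.5 ≈ 301.4°.
Illuminated fraction = (1 − cos 301.4°)/2 = (1 − 0.521)/2 ≈ 0.239, so 24%.

24%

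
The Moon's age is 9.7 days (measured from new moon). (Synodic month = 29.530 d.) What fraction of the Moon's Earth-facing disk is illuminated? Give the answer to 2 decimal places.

0.74

Elongation θ = 360° × 9.7/29.530 ≈ 118.3°.
With cos θ = (-0.473), the lit fraction is (1 − (-0.473))/2 ≈ 0.737.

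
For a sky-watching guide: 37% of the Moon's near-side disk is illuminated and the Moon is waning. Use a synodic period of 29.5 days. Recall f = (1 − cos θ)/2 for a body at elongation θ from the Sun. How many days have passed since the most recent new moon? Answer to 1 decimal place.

23.4 days

From f = (1 − cos θ)/2: cos θ = 1 − 2×0.37 = 0.260; arccos → 74.9°.
Since the Moon is past full (waning), take the reflex angle: θ = 360° − 74.9° = 285.1°.
At 360°/29.5 d per day, 285.1° corresponds to 23.36 days.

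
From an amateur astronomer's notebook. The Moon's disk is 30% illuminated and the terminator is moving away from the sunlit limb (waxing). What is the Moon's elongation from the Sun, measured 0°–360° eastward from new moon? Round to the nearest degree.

Invert f = (1 − cos θ)/2 to get cos θ = 1 − 2(0.30) = 0.400, hence θ₀ = arccos 0.400 = 66.4°.
The Moon is waxing (0°–180°), so θ = 66.4° directly.

66°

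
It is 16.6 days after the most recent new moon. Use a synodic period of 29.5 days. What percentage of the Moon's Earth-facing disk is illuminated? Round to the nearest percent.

Elongation θ = 360° × 16.6/29.5 ≈ 202.6°.
Illuminated fraction = (1 − cos 202.6°)/2 = (1 − (-0.923))/2 ≈ 0.962, so 96%.

96%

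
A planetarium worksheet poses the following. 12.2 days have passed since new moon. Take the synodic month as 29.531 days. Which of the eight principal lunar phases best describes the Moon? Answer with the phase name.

At 12.2/29.531 of the cycle, θ ≈ 149° — the waxing gibbous range.

waxing gibbous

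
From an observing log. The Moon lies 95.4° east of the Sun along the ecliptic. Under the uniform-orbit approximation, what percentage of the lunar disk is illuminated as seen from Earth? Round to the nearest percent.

55%

Half-versine of 95.4°: (1 − (-0.094))/2 = 0.547, i.e. 55%.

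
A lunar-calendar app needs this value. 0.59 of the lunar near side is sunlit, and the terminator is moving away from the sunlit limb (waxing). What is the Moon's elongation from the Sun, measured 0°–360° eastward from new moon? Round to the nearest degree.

100°

From f = (1 − cos θ)/2: cos θ = 1 − 2×0.59 = -0.180; arccos → 100.4°.
The Moon is waxing (0°–180°), so θ = 100.4° directly.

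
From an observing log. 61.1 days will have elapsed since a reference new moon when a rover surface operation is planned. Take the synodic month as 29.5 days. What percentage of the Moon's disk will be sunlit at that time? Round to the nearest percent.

5%

61.1 d spans 2 complete synodic months (2 × 29.5 = 59.00 d) plus 2.10 d.
Elongation θ = 360° × 2.10/29.5 ≈ 25.6°.
cos 25.6° = 0.902, so f = (1 − 0.902)/2 = 0.049, so 5%.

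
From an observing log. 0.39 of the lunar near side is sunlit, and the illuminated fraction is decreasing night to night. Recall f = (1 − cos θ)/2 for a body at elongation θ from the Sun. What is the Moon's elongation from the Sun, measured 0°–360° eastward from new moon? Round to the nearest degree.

283°

Invert f = (1 − cos θ)/2 to get cos θ = 1 − 2(0.39) = 0.220, hence θ₀ = arccos 0.220 = 77.3°.
A waning Moon lies in 180°–360°, so θ = 360° − 77.3° = 282.7°.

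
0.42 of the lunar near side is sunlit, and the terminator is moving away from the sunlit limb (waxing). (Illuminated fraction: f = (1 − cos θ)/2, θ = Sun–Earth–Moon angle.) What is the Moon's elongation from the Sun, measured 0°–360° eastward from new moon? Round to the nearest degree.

81°

From f = (1 − cos θ)/2: cos θ = 1 − 2×0.42 = 0.160; arccos → 80.8°.
Waxing ⇒ before full, so θ = 80.8°.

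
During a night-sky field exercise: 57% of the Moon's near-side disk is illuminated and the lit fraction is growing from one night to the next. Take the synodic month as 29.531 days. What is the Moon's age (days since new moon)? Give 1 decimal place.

cos θ = 1 − 2f = -0.140, giving a principal value of 98.0°.
Before full moon the principal value applies: θ = 98.0°.
Age = 29.531 × 98.0°/360° ≈ 8.04 days.

8.0 days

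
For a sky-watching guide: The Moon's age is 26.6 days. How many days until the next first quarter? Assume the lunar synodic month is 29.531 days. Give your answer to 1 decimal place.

First quarter occurs at elongation 90°, i.e. at age 29.531 × 90/360 = 7.383 d.
Already past this cycle's first quarter; the next is at 7.383 + 29.531 = 36.914 d, so 36.914 − 26.6 = 10.314 days.

10.3 days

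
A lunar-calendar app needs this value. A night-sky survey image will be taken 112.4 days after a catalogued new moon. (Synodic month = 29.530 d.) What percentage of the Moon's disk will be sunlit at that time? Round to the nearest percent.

112.4 d spans 3 complete synodic months (3 × 29.530 = 88.59 d) plus 23.81 d.
The Moon has covered 23.81/29.530 of its cycle, so θ ≈ 360° × 23.81/29.530 = 290.3°.
With cos θ = 0.346, the lit fraction is (1 − 0.346)/2 ≈ 0.327, so 33%.

33%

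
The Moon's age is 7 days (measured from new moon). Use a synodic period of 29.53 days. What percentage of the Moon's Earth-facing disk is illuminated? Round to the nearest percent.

46%

Phase angle: θ = 360°·(7 d)/(29.53 d) = 85.3°.
With cos θ = 0.081, the lit fraction is (1 − 0.081)/2 ≈ 0.459, so 46%.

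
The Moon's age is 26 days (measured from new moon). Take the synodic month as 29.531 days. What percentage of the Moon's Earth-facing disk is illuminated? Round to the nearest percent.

13%

Elongation θ = 360° × 26/29.531 ≈ 317.0°.
cos 317.0° = 0.731, so f = (1 − 0.731)/2 = 0.135, so 13%.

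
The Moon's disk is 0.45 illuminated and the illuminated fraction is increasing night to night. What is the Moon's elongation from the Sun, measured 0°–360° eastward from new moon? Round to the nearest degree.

From f = (1 − cos θ)/2: cos θ = 1 − 2×0.45 = 0.100; arccos → 84.3°.
The Moon is waxing (0°–180°), so θ = 84.3° directly.

84°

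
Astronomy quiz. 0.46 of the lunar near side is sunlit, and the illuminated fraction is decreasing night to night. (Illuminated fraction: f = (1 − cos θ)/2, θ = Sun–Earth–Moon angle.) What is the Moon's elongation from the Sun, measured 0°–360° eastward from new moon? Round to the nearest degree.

cos θ = 1 − 2f = 0.080, giving a principal value of 85.4°.
A waning Moon lies in 180°–360°, so θ = 360° − 85.4° = 274.6°.

275°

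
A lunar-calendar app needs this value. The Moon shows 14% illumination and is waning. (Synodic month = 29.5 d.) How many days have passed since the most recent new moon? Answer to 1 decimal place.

25.9 days

Invert f = (1 − cos θ)/2 to get cos θ = 1 − 2(0.14) = 0.720, hence θ₀ = arccos 0.720 = 43.9°.
A waning Moon lies in 180°–360°, so θ = 360° − 43.9° = 316.1°.
Age = 29.5 × 316.1°/360° ≈ 25.90 days.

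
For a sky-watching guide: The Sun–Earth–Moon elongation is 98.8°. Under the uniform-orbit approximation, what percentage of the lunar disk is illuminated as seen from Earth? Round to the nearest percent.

58%

cos 98.8° = (-0.153), so f = (1 − (-0.153))/2 = 0.576, i.e. 58%.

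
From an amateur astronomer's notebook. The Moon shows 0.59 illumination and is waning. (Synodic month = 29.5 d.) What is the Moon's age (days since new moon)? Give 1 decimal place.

21.3 days

cos θ = 1 − 2f = -0.180, giving a principal value of 100.4°.
Since the Moon is past full (waning), take the reflex angle: θ = 360° − 100.4° = 259.6°.
That fraction of the synodic month is 259.6/360 × 29.5 d ≈ 21.28 d.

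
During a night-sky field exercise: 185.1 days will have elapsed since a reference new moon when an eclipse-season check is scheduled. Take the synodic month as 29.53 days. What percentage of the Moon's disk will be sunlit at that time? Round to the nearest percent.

185.1/29.53 = 6.268 lunations, so 6 complete cycles and 7.92 d into the next.
The Moon has covered 7.92/29.53 of its cycle, so θ ≈ 360° × 7.92/29.53 = 96.6°.
cos 96.6° = (-0.114), so f = (1 − (-0.114))/2 = 0.557, so 56%.

56%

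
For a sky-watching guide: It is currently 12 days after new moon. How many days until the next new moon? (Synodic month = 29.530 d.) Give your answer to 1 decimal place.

17.5 days

One full lunation from the last new moon is 29.530 d; remaining = 29.530 − 12 = 17.530 d.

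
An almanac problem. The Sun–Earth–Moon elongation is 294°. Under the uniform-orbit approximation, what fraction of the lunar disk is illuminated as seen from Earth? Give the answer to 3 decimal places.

cos 294° = 0.407, so f = (1 − 0.407)/2 = 0.297.

0.297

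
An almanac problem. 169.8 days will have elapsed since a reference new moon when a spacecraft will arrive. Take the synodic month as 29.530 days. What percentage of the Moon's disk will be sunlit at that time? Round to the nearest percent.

50%

169.8/29.530 = 5.750 lunations, so 5 complete cycles and 22.15 d into the next.
Elongation θ = 360° × 22.15/29.530 ≈ 270.0°.
cos 270.0° = 0.001, so f = (1 − 0.001)/2 = 0.500, so 50%.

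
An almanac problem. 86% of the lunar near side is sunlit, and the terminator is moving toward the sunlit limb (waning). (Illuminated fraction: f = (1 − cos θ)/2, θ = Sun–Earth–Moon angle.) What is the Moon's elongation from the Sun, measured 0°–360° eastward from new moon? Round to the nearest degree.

224°

From f = (1 − cos θ)/2: cos θ = 1 − 2×0.86 = -0.720; arccos → 136.1°.
Waning ⇒ past full, so θ = 360° − 136.1° = 223.9°.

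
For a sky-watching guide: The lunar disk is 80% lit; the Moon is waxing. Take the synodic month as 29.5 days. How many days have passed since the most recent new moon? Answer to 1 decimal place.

10.4 days

Invert f = (1 − cos θ)/2 to get cos θ = 1 − 2(0.80) = -0.600, hence θ₀ = arccos -0.600 = 126.9°.
Waxing ⇒ before full, so θ = 126.9°.
Age = 29.5 × 126.9°/360° ≈ 10.40 days.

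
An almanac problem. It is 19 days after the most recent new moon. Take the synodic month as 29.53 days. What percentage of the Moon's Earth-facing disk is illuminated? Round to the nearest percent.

Phase angle: θ = 360°·(19 d)/(29.53 d) = 231.6°.
With cos θ = (-0.621), the lit fraction is (1 − (-0.621))/2 ≈ 0.810, so 81%.

81%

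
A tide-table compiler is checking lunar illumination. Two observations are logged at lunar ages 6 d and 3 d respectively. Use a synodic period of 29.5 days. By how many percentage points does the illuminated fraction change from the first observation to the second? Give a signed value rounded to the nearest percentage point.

-26 pp

First observation: θ = 360°·6/29.5 = 73.2°, so f = 0.356.
Second observation: θ = 36.6°, f = 0.099.
Δf = 0.099 − 0.356 = -0.257, i.e. -26 pp.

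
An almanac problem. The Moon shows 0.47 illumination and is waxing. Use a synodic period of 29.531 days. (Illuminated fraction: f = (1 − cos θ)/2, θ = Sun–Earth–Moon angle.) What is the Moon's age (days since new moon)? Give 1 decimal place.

7.1 days

From f = (1 − cos θ)/2: cos θ = 1 − 2×0.47 = 0.060; arccos → 86.6°.
The Moon is waxing (0°–180°), so θ = 86.6° directly.
At 360°/29.531 d per day, 86.6° corresponds to 7.10 days.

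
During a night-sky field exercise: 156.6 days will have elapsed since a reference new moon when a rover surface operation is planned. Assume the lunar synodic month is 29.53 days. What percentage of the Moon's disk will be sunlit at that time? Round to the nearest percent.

66%

156.6/29.53 = 5.303 lunations, so 5 complete cycles and 8.95 d into the next.
The Moon has covered 8.95/29.53 of its cycle, so θ ≈ 360° × 8.95/29.53 = 109.1°.
With cos θ = (-0.327), the lit fraction is (1 − (-0.327))/2 ≈ 0.664, so 66%.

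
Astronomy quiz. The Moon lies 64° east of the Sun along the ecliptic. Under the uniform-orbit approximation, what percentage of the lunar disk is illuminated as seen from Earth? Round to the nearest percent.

28%

Half-versine of 64°: (1 − 0.438)/2 = 0.281, i.e. 28%.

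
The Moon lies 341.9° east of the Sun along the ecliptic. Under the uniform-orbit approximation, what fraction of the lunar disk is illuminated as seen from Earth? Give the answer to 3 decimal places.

Half-versine of 341.9°: (1 − 0.951)/2 = 0.025.

0.025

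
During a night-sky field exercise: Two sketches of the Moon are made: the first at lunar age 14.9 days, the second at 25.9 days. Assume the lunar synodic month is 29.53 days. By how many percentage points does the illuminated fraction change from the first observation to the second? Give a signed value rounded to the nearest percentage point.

-86 pp

θ₁ = 360° × 14.9/29.53 = 181.6°, f₁ = (1 − cos θ₁)/2 = 1.000.
θ₂ = 360° × 25.9/29.53 = 315.7°, f₂ = (1 − cos θ₂)/2 = 0.142.
Change = f₂ − f₁ = -0.858 → -86 percentage points.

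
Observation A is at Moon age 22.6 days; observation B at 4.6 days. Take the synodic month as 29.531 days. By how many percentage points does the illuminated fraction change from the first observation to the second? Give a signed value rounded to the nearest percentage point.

θ₁ = 360° × 22.6/29.531 = 275.5°, f₁ = (1 − cos θ₁)/2 = 0.452.
θ₂ = 360° × 4.6/29.531 = 56.1°, f₂ = (1 − cos θ₂)/2 = 0.221.
Change = f₂ − f₁ = -0.231 → -23 percentage points.

-23 percentage points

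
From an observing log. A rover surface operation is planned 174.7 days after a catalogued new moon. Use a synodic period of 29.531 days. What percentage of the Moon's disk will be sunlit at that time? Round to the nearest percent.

7%

Reduce mod P: 174.7 − 5×29.531 = 27.04 d into the current lunation.
Phase angle: θ = 360°·(27.04 d)/(29.531 d) = 329.7°.
Illuminated fraction = (1 − cos 329.7°)/2 = (1 − 0.863)/2 ≈ 0.068, so 7%.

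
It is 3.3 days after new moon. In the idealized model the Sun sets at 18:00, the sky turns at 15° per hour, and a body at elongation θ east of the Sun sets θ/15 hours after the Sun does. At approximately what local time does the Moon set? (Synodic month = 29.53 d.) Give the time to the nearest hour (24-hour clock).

Elongation θ = 360° × 3.3/29.53 ≈ 40.2°.
At 15° of sky rotation per hour, 40.2° corresponds to a 2.68 h lag.
18:00 + 2.68 h ≈ 20:41 → 21:00 to the nearest hour.

21:00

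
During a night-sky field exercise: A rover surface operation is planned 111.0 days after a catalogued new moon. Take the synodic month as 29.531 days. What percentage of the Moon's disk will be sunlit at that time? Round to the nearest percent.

111.0/29.531 = 3.759 lunations, so 3 complete cycles and 22.41 d into the next.
Elongation θ = 360° × 22.41/29.531 ≈ 273.2°.
Illuminated fraction = (1 − cos 273.2°)/2 = (1 − 0.055)/2 ≈ 0.472, so 47%.

47%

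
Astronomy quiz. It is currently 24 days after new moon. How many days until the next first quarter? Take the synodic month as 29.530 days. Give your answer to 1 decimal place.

First quarter is 0.25 of the way through the cycle: age 0.25 × 29.530 = 7.383 d.
Already past this cycle's first quarter; the next is at 7.383 + 29.530 = 36.913 d, so 36.913 − 24 = 12.913 days.

12.9 days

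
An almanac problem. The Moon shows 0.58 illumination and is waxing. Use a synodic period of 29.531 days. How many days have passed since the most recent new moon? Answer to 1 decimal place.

From f = (1 − cos θ)/2: cos θ = 1 − 2×0.58 = -0.160; arccos → 99.2°.
The Moon is waxing (0°–180°), so θ = 99.2° directly.
At 360°/29.531 d per day, 99.2° corresponds to 8.14 days.

8.1 days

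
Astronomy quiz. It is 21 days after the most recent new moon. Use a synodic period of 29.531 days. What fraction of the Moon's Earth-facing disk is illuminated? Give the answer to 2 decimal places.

0.62

Phase angle: θ = 360°·(21 d)/(29.531 d) = 256.0°.
Illuminated fraction = (1 − cos 256.0°)/2 = (1 − (-0.242))/2 ≈ 0.621.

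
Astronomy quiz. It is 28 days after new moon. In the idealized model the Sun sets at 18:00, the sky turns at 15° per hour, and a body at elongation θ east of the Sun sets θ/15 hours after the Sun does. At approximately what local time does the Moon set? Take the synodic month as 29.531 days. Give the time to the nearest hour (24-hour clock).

17:00

Phase angle: θ = 360°·(28 d)/(29.531 d) = 341.3°.
At 15° of sky rotation per hour, 341.3° corresponds to a 22.76 h lag.
18:00 + 22.76 h ≈ 16:45 → 17:00 to the nearest hour.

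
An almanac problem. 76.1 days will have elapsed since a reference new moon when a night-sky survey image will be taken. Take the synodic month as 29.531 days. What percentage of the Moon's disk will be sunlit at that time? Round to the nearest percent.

Reduce mod P: 76.1 − 2×29.531 = 17.04 d into the current lunation.
Elongation θ = 360° × 17.04/29.531 ≈ 207.7°.
With cos θ = (-0.885), the lit fraction is (1 − (-0.885))/2 ≈ 0.943, so 94%.

94%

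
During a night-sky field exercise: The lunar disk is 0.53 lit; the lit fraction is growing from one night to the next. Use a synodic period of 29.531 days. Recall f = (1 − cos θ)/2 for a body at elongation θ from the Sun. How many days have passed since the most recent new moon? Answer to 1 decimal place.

7.7 days

cos θ = 1 − 2f = -0.060, giving a principal value of 93.4°.
Before full moon the principal value applies: θ = 93.4°.
Age = 29.531 × 93.4°/360° ≈ 7.66 days.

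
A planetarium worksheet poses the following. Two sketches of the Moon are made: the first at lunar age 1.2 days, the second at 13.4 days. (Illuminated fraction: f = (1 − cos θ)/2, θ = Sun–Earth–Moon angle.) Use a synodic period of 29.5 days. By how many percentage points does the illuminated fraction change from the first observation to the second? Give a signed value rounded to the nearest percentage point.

First observation: θ = 360°·1.2/29.5 = 14.6°, so f = 0.016.
Second observation: θ = 163.5°, f = 0.979.
Δf = 0.979 − 0.016 = +0.963, i.e. +96 pp.

+96 percentage points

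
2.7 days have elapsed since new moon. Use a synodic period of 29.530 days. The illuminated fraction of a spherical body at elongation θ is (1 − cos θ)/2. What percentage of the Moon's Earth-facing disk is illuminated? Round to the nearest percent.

8%

Elongation θ = 360° × 2.7/29.530 ≈ 32.9°.
cos 32.9° = 0.839, so f = (1 − 0.839)/2 = 0.080, so 8%.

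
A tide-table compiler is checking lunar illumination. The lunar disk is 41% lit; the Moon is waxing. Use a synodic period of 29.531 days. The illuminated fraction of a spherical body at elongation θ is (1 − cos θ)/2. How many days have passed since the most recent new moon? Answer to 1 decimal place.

6.5 days

Invert f = (1 − cos θ)/2 to get cos θ = 1 − 2(0.41) = 0.180, hence θ₀ = arccos 0.180 = 79.6°.
The Moon is waxing (0°–180°), so θ = 79.6° directly.
Age = 29.531 × 79.6°/360° ≈ 6.53 days.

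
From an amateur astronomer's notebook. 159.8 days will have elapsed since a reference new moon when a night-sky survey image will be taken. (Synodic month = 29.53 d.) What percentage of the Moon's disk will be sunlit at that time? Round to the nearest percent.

159.8/29.53 = 5.411 lunations, so 5 complete cycles and 12.15 d into the next.
Phase angle: θ = 360°·(12.15 d)/(29.53 d) = 148.1°.
Illuminated fraction = (1 − cos 148.1°)/2 = (1 − (-0.849))/2 ≈ 0.925, so 92%.

92%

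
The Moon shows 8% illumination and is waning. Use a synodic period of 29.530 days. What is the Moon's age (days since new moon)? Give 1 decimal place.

cos θ = 1 − 2f = 0.840, giving a principal value of 32.9°.
A waning Moon lies in 180°–360°, so θ = 360° − 32.9° = 327.1°.
That fraction of the synodic month is 327.1/360 × 29.530 d ≈ 26.83 d.

26.8 days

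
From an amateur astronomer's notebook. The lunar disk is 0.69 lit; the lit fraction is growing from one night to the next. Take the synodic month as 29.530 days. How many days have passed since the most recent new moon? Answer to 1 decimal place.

cos θ = 1 − 2f = -0.380, giving a principal value of 112.3°.
Before full moon the principal value applies: θ = 112.3°.
At 360°/29.530 d per day, 112.3° corresponds to 9.21 days.

9.2 days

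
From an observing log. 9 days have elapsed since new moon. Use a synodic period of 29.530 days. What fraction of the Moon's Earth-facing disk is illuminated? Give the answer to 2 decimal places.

0.67

Elongation θ = 360° × 9/29.530 ≈ 109.7°.
Illuminated fraction = (1 − cos 109.7°)/2 = (1 − (-0.337))/2 ≈ 0.669.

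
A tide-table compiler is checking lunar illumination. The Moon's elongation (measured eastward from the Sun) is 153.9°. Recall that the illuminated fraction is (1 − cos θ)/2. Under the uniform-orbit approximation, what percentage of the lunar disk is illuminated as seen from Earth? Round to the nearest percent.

95%

f = (1 − cos 153.9°)/2 = (1 − (-0.898))/2 ≈ 0.949, i.e. 95%.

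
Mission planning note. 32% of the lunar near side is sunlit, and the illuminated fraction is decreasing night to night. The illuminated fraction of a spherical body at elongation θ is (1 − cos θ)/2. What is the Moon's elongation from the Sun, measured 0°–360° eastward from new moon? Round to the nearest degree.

291°

From f = (1 − cos θ)/2: cos θ = 1 − 2×0.32 = 0.360; arccos → 68.9°.
A waning Moon lies in 180°–360°, so θ = 360° − 68.9° = 291.1°.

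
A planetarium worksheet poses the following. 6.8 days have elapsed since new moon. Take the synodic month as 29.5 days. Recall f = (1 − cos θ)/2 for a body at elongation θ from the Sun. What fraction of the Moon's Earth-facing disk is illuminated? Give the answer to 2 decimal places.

0.44

The Moon has covered 6.8/29.5 of its cycle, so θ ≈ 360° × 6.8/29.5 = 83.0°.
With cos θ = 0.122, the lit fraction is (1 − 0.122)/2 ≈ 0.439.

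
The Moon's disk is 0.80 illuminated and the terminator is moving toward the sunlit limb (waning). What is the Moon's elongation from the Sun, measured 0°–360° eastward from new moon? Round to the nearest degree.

From f = (1 − cos θ)/2: cos θ = 1 − 2×0.80 = -0.600; arccos → 126.9°.
A waning Moon lies in 180°–360°, so θ = 360° − 126.9° = 233.1°.

233°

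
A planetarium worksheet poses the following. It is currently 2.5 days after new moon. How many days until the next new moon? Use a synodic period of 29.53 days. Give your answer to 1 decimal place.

One full lunation from the last new moon is 29.53 d; remaining = 29.53 − 2.5 = 27.030 d.

27.0 days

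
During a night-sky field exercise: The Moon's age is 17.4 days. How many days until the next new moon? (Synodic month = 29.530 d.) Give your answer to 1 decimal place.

12.1 days

The next new moon completes the synodic month: 29.530 − 17.4 = 12.130 days.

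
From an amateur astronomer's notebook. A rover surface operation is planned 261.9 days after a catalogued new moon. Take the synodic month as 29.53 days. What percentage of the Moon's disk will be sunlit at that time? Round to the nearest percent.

261.9/29.53 = 8.869 lunations, so 8 complete cycles and 25.66 d into the next.
The Moon has covered 25.66/29.53 of its cycle, so θ ≈ 360° × 25.66/29.53 = 312.8°.
With cos θ = 0.680, the lit fraction is (1 − 0.680)/2 ≈ 0.160, so 16%.

16%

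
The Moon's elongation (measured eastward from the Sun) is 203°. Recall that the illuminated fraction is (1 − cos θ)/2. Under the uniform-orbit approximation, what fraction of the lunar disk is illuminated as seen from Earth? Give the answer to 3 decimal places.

Half-versine of 203°: (1 − (-0.921))/2 = 0.960.

0.960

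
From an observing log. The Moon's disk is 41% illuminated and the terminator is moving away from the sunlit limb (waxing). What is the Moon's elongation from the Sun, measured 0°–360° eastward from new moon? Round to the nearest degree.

cos θ = 1 − 2f = 0.180, giving a principal value of 79.6°.
Waxing ⇒ before full, so θ = 79.6°.

80°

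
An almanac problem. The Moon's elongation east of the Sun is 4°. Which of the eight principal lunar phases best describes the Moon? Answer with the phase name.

new moon

4° lies in the new moon sector of the 8-phase cycle.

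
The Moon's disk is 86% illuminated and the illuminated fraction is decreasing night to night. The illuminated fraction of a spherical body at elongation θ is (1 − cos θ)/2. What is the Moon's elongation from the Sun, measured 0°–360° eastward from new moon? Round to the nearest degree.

From f = (1 − cos θ)/2: cos θ = 1 − 2×0.86 = -0.720; arccos → 136.1°.
Waning ⇒ past full, so θ = 360° − 136.1° = 223.9°.

224°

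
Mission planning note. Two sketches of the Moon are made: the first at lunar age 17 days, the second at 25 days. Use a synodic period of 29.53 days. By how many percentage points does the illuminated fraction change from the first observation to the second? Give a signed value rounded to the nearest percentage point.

-73 pp

First observation: θ = 360°·17/29.53 = 207.2°, so f = 0.945.
Second observation: θ = 304.8°, f = 0.215.
Δf = 0.215 − 0.945 = -0.730, i.e. -73 pp.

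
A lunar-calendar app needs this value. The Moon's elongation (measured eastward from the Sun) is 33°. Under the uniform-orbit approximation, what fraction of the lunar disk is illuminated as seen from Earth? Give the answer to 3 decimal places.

0.081

Half-versine of 33°: (1 − 0.839)/2 = 0.081.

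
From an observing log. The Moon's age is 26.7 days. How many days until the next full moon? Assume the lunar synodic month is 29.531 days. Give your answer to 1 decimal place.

Full moon occurs at elongation 180°, i.e. at age 29.531 × 180/360 = 14.765 d.
Already past this cycle's full moon; the next is at 14.765 + 29.531 = 44.296 d, so 44.296 − 26.7 = 17.596 days.

17.6 days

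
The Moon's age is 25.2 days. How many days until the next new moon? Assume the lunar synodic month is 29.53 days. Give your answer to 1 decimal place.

The next new moon completes the synodic month: 29.53 − 25.2 = 4.330 days.

4.3 days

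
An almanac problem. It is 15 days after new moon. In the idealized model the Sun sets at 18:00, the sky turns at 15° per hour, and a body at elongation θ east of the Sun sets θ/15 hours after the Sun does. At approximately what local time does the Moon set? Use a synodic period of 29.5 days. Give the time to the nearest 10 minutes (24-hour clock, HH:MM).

Elongation θ = 360° × 15/29.5 ≈ 183.1°.
At 15° of sky rotation per hour, 183.1° corresponds to a 12.20 h lag.
18:00 + 12.203 h ≈ 06:12 → 06:10 to the nearest ten minutes.

06:10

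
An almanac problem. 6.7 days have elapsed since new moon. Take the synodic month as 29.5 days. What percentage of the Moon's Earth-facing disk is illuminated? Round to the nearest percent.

Phase angle: θ = 360°·(6.7 d)/(29.5 d) = 81.8°.
cos 81.8° = 0.143, so f = (1 − 0.143)/2 = 0.428, so 43%.

43%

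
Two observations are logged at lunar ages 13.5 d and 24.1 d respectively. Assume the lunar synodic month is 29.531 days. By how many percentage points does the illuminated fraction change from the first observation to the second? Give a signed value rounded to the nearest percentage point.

-68 pp

θ₁ = 360° × 13.5/29.531 = 164.6°, f₁ = (1 − cos θ₁)/2 = 0.982.
θ₂ = 360° × 24.1/29.531 = 293.8°, f₂ = (1 − cos θ₂)/2 = 0.298.
Change = f₂ − f₁ = -0.684 → -68 percentage points.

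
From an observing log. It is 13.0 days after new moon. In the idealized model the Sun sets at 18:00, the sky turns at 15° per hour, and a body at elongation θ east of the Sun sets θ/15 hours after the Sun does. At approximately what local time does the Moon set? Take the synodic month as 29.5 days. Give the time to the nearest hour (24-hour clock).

05:00

The Moon has covered 13.0/29.5 of its cycle, so θ ≈ 360° × 13.0/29.5 = 158.6°.
Delay after the Sun = 158.6° / (15°/h) ≈ 10.58 h.
18:00 + 10.58 h ≈ 04:35 → 05:00 to the nearest hour.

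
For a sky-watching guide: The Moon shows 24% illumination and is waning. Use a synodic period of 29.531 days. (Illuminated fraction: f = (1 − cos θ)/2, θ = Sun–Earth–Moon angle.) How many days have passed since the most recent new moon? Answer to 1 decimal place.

24.7 days

From f = (1 − cos θ)/2: cos θ = 1 − 2×0.24 = 0.520; arccos → 58.7°.
A waning Moon lies in 180°–360°, so θ = 360° − 58.7° = 301.3°.
At 360°/29.531 d per day, 301.3° corresponds to 24.72 days.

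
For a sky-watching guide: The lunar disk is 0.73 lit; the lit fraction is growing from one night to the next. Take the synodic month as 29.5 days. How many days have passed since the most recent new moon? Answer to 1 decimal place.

Invert f = (1 − cos θ)/2 to get cos θ = 1 − 2(0.73) = -0.460, hence θ₀ = arccos -0.460 = 117.4°.
Waxing ⇒ before full, so θ = 117.4°.
That fraction of the synodic month is 117.4/360 × 29.5 d ≈ 9.62 d.

9.6 days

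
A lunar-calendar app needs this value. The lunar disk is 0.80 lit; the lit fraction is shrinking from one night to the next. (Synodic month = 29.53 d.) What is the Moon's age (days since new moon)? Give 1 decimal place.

cos θ = 1 − 2f = -0.600, giving a principal value of 126.9°.
Since the Moon is past full (waning), take the reflex angle: θ = 360° − 126.9° = 233.1°.
Age = 29.53 × 233.1°/360° ≈ 19.12 days.

19.1 days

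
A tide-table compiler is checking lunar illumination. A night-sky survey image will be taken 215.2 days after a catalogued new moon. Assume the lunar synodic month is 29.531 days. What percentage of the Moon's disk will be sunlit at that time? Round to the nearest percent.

Reduce mod P: 215.2 − 7×29.531 = 8.48 d into the current lunation.
Elongation θ = 360° × 8.48/29.531 ≈ 103.4°.
Illuminated fraction = (1 − cos 103.4°)/2 = (1 − (-0.232))/2 ≈ 0.616, so 62%.

62%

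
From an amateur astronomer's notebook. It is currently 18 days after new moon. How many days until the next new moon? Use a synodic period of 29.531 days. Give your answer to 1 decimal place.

The next new moon completes the synodic month: 29.531 − 18 = 11.531 days.

11.5 days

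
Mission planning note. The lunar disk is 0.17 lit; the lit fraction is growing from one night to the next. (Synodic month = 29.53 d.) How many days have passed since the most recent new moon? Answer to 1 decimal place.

cos θ = 1 − 2f = 0.660, giving a principal value of 48.7°.
Before full moon the principal value applies: θ = 48.7°.
At 360°/29.53 d per day, 48.7° corresponds to 3.99 days.

4.0 days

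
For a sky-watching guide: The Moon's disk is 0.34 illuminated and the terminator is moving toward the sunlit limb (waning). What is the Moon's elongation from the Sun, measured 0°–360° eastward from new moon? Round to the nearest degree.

From f = (1 − cos θ)/2: cos θ = 1 − 2×0.34 = 0.320; arccos → 71.3°.
Since the Moon is past full (waning), take the reflex angle: θ = 360° − 71.3° = 288.7°.

289°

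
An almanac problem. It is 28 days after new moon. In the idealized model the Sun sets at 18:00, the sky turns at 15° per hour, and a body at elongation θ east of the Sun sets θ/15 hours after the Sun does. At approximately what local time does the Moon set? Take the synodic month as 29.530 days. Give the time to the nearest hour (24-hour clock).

Phase angle: θ = 360°·(28 d)/(29.530 d) = 341.3°.
The Moon trails the Sun by θ/15 = 341.3/15 ≈ 22.76 hours.
18:00 + 22.76 h ≈ 16:45 → 17:00 to the nearest hour.

17:00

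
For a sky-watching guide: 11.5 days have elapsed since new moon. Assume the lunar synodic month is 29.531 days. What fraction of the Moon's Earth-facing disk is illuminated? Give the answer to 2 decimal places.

Elongation θ = 360° × 11.5/29.531 ≈ 140.2°.
With cos θ = (-0.768), the lit fraction is (1 − (-0.768))/2 ≈ 0.884.

0.88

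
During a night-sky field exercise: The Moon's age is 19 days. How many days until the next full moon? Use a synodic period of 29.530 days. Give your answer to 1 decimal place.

Full moon is 0.5 of the way through the cycle: age 0.5 × 29.530 = 14.765 d.
This lunation's full moon (14.765 d) has passed, so add one period: 44.295 − 19 = 25.295 days.

25.3 days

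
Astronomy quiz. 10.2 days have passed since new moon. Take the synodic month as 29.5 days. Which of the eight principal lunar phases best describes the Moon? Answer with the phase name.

θ ≈ 360° × 10.2/29.5 = 124°, which falls in the waxing gibbous sector.

waxing gibbous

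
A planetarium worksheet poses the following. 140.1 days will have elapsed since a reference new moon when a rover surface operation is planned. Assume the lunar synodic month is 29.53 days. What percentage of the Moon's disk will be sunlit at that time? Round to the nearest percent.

140.1/29.53 = 4.744 lunations, so 4 complete cycles and 21.98 d into the next.
The Moon has covered 21.98/29.53 of its cycle, so θ ≈ 360° × 21.98/29.53 = 268.0°.
cos 268.0° = (-0.036), so f = (1 − (-0.036))/2 = 0.518, so 52%.

52%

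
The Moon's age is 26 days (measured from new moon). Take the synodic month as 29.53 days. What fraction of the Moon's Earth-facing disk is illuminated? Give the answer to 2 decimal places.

0.13

The Moon has covered 26/29.53 of its cycle, so θ ≈ 360° × 26/29.53 = 317.0°.
Illuminated fraction = (1 − cos 317.0°)/2 = (1 − 0.731)/2 ≈ 0.135.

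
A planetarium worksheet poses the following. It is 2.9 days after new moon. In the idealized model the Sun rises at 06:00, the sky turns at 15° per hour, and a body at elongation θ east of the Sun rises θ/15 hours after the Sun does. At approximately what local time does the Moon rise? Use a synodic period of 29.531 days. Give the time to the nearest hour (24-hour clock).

Phase angle: θ = 360°·(2.9 d)/(29.531 d) = 35.4°.
Delay after the Sun = 35.4° / (15°/h) ≈ 2.36 h.
06:00 + 2.36 h ≈ 08:21 → 08:00 to the nearest hour.

08:00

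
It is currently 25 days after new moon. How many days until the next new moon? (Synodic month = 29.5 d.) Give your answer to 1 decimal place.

One full lunation from the last new moon is 29.5 d; remaining = 29.5 − 25 = 4.500 d.

4.5 days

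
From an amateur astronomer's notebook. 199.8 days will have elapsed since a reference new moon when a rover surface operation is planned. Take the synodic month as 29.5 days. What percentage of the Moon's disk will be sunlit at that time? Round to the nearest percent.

43%

Reduce mod P: 199.8 − 6×29.5 = 22.80 d into the current lunation.
Phase angle: θ = 360°·(22.80 d)/(29.5 d) = 278.2°.
With cos θ = 0.143, the lit fraction is (1 − 0.143)/2 ≈ 0.428, so 43%.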